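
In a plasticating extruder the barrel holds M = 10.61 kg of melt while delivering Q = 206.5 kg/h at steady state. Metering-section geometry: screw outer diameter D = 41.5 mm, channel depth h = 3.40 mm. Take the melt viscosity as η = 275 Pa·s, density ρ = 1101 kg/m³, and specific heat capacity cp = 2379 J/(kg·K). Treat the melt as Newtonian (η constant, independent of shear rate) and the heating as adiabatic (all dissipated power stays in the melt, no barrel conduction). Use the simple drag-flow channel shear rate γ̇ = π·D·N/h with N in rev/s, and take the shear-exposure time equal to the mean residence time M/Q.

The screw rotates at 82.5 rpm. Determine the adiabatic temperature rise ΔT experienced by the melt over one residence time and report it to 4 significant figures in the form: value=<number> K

Throughput in SI: Q_s = 206.5 kg/h ÷ 3600 s/h = 0.0573611 kg/s
Mean residence time: t_res = M/Q_s = 10.61 kg / 0.0573611 kg/s = 184.969 s
Geometry in metres: D = 41.5 mm → 0.0415 m, h = 3.40 mm → 0.0034 m; screw speed N = 82.5 rpm = 1.375 rev/s
Shear rate: γ̇ = πDN/h = π·0.0415·1.375/0.0034 = 52.7256 s⁻¹
ΔT = η·γ̇²·t_res/(ρ·cp) = [275 × 52.7256² × 184.969] / [1101 × 2379] = 53.9874 K

value=53.99 K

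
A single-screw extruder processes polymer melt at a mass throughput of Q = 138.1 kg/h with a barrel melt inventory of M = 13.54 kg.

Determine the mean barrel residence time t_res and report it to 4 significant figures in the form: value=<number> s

value=353.0 s

Throughput in SI: Q_s = 138.1 kg/h ÷ 3600 s/h = 0.0383611 kg/s
t_res = M / Q_s = 13.54 / 0.0383611 = 352.962 s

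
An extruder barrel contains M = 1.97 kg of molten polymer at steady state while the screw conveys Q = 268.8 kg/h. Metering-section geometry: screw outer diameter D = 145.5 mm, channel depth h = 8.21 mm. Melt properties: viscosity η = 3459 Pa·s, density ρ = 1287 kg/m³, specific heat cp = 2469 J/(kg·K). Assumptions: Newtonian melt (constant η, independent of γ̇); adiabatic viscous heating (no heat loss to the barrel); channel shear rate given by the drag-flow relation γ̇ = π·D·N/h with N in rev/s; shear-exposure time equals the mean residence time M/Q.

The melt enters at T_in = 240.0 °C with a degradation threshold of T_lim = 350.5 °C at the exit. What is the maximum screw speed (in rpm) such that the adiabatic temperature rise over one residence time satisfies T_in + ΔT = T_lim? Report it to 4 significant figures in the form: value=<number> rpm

value=66.84 rpm

Throughput in SI: Q_s = 268.8 kg/h ÷ 3600 s/h = 0.0746667 kg/s
t_res = M / Q_s = 1.97 ÷ 0.0746667 = 26.3839 s
Convert to metres: D = 0.1455 m, h = 0.00821 m
ΔT_a = T_lim − T_in = 350.5 °C − 240.0 °C = 110.5 K
Invert ΔT = ηγ̇²t_res/(ρcp) for γ̇: γ̇_max² = ΔT_a ρ cp / (η t_res) = 110.5·1287·2469 / (3459·26.3839) = 3847.44 s⁻²
γ̇_max = √3847.44 = 62.0277 s⁻¹
N_max = γ̇_max h / (πD) = 62.0277·0.00821/(π·0.1455) = 1.11408 rev/s → ×60 = 66.8448 rpm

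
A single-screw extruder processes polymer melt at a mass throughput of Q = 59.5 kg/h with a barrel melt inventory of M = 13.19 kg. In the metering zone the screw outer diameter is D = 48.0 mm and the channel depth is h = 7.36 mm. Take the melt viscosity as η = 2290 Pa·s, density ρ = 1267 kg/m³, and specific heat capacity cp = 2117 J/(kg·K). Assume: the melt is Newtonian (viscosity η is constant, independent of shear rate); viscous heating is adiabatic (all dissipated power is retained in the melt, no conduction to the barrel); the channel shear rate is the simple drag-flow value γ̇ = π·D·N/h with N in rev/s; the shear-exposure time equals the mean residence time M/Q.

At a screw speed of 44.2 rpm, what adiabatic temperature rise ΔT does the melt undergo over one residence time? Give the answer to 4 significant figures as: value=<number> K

value=155.2 K

Convert throughput: Q = 59.5 kg/h = 59.5/3600 = 0.0165278 kg/s
t_res = M / Q_s = 13.19 ÷ 0.0165278 = 798.05 s
Geometry in metres: D = 48.0 mm → 0.048 m, h = 7.36 mm → 0.00736 m; screw speed N = 44.2 rpm = 0.736667 rev/s
γ̇ = π·D·N / h = π · 0.048 · 0.736667 / 0.00736 = 15.0933 s⁻¹
Adiabatic rise: ΔT = η γ̇² t_res / (ρ cp) = 2290·(15.0933)²·798.05 / (1267·2117) = 155.216 K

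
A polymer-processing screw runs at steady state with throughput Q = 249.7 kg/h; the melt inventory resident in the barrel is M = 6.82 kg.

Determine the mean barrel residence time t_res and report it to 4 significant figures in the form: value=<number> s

value=98.33 s

Throughput in SI: Q_s = 249.7 kg/h ÷ 3600 s/h = 0.0693611 kg/s
t_res = M / Q_s = 6.82 ÷ 0.0693611 = 98.326 s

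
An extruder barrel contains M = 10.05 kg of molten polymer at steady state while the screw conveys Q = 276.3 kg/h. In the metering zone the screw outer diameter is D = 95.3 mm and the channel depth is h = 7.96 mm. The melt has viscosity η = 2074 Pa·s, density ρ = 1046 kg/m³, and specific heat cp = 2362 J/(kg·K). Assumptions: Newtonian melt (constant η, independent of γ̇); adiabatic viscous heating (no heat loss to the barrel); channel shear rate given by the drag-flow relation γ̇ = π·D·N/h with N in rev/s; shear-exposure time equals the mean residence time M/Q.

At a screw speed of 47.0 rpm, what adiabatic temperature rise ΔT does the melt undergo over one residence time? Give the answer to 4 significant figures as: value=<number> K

Convert throughput: Q = 276.3 kg/h = 276.3/3600 = 0.07675 kg/s
t_res = M / Q_s = 10.05 / 0.07675 = 130.945 s
D = 95.3 mm = 0.0953 m;  h = 7.96 mm = 0.00796 m;  N = 47.0 rpm / 60 = 0.783333 rev/s
Shear rate: γ̇ = πDN/h = π·0.0953·0.783333/0.00796 = 29.463 s⁻¹
ΔT = η·γ̇²·t_res/(ρ·cp) = [2074 × 29.463² × 130.945] / [1046 × 2362] = 95.4196 K

value=95.42 K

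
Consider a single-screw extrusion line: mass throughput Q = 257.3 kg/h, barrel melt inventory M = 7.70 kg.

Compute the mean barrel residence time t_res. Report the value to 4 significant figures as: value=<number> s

Throughput in SI: Q_s = 257.3 kg/h ÷ 3600 s/h = 0.0714722 kg/s
Mean residence time: t_res = M/Q_s = 7.70 kg / 0.0714722 kg/s = 107.734 s

value=107.7 s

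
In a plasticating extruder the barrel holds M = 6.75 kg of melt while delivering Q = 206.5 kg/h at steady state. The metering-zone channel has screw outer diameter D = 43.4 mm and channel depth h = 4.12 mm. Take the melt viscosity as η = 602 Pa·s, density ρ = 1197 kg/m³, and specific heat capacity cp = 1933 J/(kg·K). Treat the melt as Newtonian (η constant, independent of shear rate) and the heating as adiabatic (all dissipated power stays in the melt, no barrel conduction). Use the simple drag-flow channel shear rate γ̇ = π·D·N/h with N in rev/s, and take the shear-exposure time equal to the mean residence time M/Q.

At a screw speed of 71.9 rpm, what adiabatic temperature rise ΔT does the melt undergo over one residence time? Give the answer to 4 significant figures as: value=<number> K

Q_s = Q / 3600 = 206.5 / 3600 = 0.0573611 kg/s
t_res = M / Q_s = 6.75 ÷ 0.0573611 = 117.676 s
Convert to SI: D = 0.0434 m, h = 0.00412 m, N = 71.9/60 = 1.19833 rev/s
γ̇ = π·D·N / h = π · 0.0434 · 1.19833 / 0.00412 = 39.657 s⁻¹
ΔT = η·γ̇²·t_res/(ρ·cp) = [602 × 39.657² × 117.676] / [1197 × 1933] = 48.1501 K

value=48.15 K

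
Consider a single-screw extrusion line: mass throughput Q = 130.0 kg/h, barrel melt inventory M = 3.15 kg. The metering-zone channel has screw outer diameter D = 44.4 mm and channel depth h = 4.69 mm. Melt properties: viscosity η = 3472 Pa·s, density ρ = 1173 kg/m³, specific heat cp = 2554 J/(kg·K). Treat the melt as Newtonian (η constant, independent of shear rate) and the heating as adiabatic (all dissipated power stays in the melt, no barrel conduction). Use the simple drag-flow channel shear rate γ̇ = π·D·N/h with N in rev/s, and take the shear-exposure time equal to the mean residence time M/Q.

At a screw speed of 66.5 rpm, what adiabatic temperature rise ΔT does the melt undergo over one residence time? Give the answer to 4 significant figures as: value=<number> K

value=109.8 K

Throughput in SI: Q_s = 130.0 kg/h ÷ 3600 s/h = 0.0361111 kg/s
t_res = M / Q_s = 3.15 / 0.0361111 = 87.2308 s
Geometry in metres: D = 44.4 mm → 0.0444 m, h = 4.69 mm → 0.00469 m; screw speed N = 66.5 rpm = 1.10833 rev/s
γ̇ = π·D·N / h = π · 0.0444 · 1.10833 / 0.00469 = 32.9633 s⁻¹
Adiabatic rise: ΔT = η γ̇² t_res / (ρ cp) = 3472·(32.9633)²·87.2308 / (1173·2554) = 109.848 K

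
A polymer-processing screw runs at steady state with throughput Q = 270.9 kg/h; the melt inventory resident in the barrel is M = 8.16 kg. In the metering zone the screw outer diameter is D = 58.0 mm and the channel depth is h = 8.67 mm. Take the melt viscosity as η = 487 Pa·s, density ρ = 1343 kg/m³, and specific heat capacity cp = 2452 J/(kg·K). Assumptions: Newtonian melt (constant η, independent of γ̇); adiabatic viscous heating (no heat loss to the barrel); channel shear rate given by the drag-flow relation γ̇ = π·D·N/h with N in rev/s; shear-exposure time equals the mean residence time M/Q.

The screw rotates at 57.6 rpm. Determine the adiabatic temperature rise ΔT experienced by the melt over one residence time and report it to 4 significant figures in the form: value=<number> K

Q_s = Q / 3600 = 270.9 / 3600 = 0.07525 kg/s
Mean residence time: t_res = M/Q_s = 8.16 kg / 0.07525 kg/s = 108.439 s
Geometry in metres: D = 58.0 mm → 0.058 m, h = 8.67 mm → 0.00867 m; screw speed N = 57.6 rpm = 0.96 rev/s
γ̇ = π D N / h = (π)(0.058)(0.96) / 0.00867 = 20.1758 s⁻¹
ΔT = η·γ̇²·t_res / (ρ·cp) = 487 · (20.1758)² · 108.439 / (1343 · 2452) = 6.52794 K

value=6.528 K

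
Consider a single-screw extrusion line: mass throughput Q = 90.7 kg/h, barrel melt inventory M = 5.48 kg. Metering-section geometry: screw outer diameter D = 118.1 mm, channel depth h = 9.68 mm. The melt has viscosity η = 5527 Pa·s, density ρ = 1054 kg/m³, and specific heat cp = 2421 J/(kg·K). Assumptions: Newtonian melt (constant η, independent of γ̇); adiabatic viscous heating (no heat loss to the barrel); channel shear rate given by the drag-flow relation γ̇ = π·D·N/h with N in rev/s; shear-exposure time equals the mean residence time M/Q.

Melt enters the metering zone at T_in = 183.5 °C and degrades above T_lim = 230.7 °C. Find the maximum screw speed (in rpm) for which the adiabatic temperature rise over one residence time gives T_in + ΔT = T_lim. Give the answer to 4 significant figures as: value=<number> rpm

value=15.67 rpm

Q_s = Q / 3600 = 90.7 / 3600 = 0.0251944 kg/s
t_res = M / Q_s = 5.48 ÷ 0.0251944 = 217.508 s
Geometry in SI: D = 118.1 mm → 0.1181 m, h = 9.68 mm → 0.00968 m
Allowable rise: ΔT_a = T_lim − T_in = 230.7 − 183.5 = 47.2 K
γ̇_max² = ΔT_a·ρ·cp/(η·t_res) = 47.2·1054·2421/(5527·217.508) = 100.187 s⁻²
γ̇_max = sqrt(100.187) = 10.0094 s⁻¹
N_max = γ̇_max h / (πD) = 10.0094·0.00968/(π·0.1181) = 0.261145 rev/s → ×60 = 15.6687 rpm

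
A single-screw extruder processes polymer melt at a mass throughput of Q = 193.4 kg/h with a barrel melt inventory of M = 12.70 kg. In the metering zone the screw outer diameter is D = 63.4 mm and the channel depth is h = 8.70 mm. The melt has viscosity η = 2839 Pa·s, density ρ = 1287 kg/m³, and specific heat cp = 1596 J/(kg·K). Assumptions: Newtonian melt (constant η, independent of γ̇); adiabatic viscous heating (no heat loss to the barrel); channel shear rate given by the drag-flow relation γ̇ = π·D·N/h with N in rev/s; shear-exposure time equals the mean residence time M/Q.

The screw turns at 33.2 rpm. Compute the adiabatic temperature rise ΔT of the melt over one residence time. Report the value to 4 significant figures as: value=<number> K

value=52.43 K

Convert throughput: Q = 193.4 kg/h = 193.4/3600 = 0.0537222 kg/s
t_res = M / Q_s = 12.70 ÷ 0.0537222 = 236.401 s
D = 63.4 mm = 0.0634 m;  h = 8.70 mm = 0.0087 m;  N = 33.2 rpm / 60 = 0.553333 rev/s
γ̇ = π D N / h = (π)(0.0634)(0.553333) / 0.0087 = 12.668 s⁻¹
Adiabatic rise: ΔT = η γ̇² t_res / (ρ cp) = 2839·(12.668)²·236.401 / (1287·1596) = 52.4345 K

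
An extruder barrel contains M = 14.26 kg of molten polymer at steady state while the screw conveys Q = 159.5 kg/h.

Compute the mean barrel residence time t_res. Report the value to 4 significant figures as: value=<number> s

value=321.9 s

Q_s = Q / 3600 = 159.5 / 3600 = 0.0443056 kg/s
t_res = M / Q_s = 14.26 ÷ 0.0443056 = 321.856 s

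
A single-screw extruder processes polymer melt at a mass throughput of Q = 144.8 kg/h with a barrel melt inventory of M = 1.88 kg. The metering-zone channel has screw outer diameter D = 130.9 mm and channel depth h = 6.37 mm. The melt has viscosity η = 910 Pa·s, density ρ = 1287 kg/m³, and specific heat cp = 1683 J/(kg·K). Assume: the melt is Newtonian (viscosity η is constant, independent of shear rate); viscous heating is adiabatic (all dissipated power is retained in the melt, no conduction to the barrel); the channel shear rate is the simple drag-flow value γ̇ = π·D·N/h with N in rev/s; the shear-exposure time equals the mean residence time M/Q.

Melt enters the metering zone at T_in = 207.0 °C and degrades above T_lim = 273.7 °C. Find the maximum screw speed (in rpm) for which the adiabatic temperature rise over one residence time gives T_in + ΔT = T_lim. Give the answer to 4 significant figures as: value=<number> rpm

value=54.17 rpm

Q_s = Q / 3600 = 144.8 / 3600 = 0.0402222 kg/s
t_res = M / Q_s = 1.88 / 0.0402222 = 46.7403 s
Convert to metres: D = 0.1309 m, h = 0.00637 m
ΔT_a = T_lim − T_in = 273.7 °C − 207.0 °C = 66.7 K
γ̇_max² = ΔT_a·ρ·cp/(η·t_res) = 66.7·1287·1683/(910·46.7403) = 3396.69 s⁻²
γ̇_max = sqrt(3396.69) = 58.2811 s⁻¹
N_max = γ̇_max·h / (π·D) = 58.2811 · 0.00637 / (π · 0.1309) = 0.902771 rev/s = 54.1663 rpm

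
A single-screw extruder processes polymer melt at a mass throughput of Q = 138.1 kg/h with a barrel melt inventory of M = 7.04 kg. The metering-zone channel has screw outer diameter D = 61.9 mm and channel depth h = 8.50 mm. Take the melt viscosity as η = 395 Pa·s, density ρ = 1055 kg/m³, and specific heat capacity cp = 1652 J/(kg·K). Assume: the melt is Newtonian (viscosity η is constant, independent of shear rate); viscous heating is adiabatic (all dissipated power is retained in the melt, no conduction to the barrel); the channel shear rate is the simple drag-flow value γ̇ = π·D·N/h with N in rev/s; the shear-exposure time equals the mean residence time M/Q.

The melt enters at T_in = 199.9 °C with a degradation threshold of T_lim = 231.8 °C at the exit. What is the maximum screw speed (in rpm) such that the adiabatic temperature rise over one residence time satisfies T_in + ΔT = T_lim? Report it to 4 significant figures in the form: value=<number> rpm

Q_s = Q / 3600 = 138.1 / 3600 = 0.0383611 kg/s
t_res = M / Q_s = 7.04 / 0.0383611 = 183.519 s
D = 61.9 mm = 0.0619 m;  h = 8.50 mm = 0.0085 m
Allowable rise: ΔT_a = T_lim − T_in = 231.8 − 199.9 = 31.9 K
Invert ΔT = ηγ̇²t_res/(ρcp) for γ̇: γ̇_max² = ΔT_a ρ cp / (η t_res) = 31.9·1055·1652 / (395·183.519) = 766.963 s⁻²
γ̇_max = sqrt(766.963) = 27.6941 s⁻¹
N_max = γ̇_max·h / (π·D) = 27.6941 · 0.0085 / (π · 0.0619) = 1.2105 rev/s = 72.6302 rpm

value=72.63 rpm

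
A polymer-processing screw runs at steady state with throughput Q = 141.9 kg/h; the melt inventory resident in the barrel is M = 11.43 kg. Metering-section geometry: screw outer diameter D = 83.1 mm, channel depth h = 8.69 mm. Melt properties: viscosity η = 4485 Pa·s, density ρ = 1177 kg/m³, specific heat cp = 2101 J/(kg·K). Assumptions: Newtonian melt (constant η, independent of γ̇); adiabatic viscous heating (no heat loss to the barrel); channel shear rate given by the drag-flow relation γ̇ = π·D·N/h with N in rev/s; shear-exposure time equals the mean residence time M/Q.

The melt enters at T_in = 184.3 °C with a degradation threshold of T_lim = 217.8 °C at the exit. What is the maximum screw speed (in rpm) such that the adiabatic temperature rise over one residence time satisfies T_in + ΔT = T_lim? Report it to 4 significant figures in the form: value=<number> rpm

value=15.94 rpm

Q_s = Q / 3600 = 141.9 / 3600 = 0.0394167 kg/s
t_res = M / Q_s = 11.43 / 0.0394167 = 289.979 s
Geometry in SI: D = 83.1 mm → 0.0831 m, h = 8.69 mm → 0.00869 m
ΔT_a = T_lim − T_in = 217.8 °C − 184.3 °C = 33.5 K
γ̇_max² = ΔT_a·ρ·cp/(η·t_res) = 33.5·1177·2101/(4485·289.979) = 63.6969 s⁻²
γ̇_max = √63.6969 = 7.98104 s⁻¹
N_max = γ̇_max·h / (π·D) = 7.98104 · 0.00869 / (π · 0.0831) = 0.265661 rev/s = 15.9397 rpm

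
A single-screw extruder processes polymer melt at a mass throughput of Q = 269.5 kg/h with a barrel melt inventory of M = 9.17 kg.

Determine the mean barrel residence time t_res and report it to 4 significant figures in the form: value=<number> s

value=122.5 s

Throughput in SI: Q_s = 269.5 kg/h ÷ 3600 s/h = 0.0748611 kg/s
Mean residence time: t_res = M/Q_s = 9.17 kg / 0.0748611 kg/s = 122.494 s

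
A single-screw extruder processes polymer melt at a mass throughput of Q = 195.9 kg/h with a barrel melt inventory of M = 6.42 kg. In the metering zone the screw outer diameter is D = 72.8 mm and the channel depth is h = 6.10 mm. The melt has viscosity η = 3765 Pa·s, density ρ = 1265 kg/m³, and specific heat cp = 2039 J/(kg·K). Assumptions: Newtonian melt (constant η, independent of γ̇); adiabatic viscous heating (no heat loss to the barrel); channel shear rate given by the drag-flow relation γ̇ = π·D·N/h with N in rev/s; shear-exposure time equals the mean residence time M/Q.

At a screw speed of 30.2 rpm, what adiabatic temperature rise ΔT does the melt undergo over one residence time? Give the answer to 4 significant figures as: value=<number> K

value=61.33 K

Throughput in SI: Q_s = 195.9 kg/h ÷ 3600 s/h = 0.0544167 kg/s
t_res = M / Q_s = 6.42 ÷ 0.0544167 = 117.979 s
D = 72.8 mm = 0.0728 m;  h = 6.10 mm = 0.0061 m;  N = 30.2 rpm / 60 = 0.503333 rev/s
γ̇ = π D N / h = (π)(0.0728)(0.503333) / 0.0061 = 18.8715 s⁻¹
ΔT = η·γ̇²·t_res/(ρ·cp) = [3765 × 18.8715² × 117.979] / [1265 × 2039] = 61.3302 K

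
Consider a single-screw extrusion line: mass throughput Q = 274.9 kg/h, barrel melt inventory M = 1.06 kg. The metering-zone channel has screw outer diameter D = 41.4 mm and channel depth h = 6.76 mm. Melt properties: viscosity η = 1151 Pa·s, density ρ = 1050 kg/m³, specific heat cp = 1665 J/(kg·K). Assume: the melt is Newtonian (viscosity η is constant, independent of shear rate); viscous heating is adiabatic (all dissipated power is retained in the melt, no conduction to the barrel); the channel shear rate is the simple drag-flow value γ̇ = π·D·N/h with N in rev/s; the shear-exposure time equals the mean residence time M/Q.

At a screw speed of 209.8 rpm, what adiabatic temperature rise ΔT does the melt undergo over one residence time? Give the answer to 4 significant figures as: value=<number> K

value=41.36 K

Convert throughput: Q = 274.9 kg/h = 274.9/3600 = 0.0763611 kg/s
t_res = M / Q_s = 1.06 ÷ 0.0763611 = 13.8814 s
Convert to SI: D = 0.0414 m, h = 0.00676 m, N = 209.8/60 = 3.49667 rev/s
γ̇ = π D N / h = (π)(0.0414)(3.49667) / 0.00676 = 67.2756 s⁻¹
Adiabatic rise: ΔT = η γ̇² t_res / (ρ cp) = 1151·(67.2756)²·13.8814 / (1050·1665) = 41.3638 K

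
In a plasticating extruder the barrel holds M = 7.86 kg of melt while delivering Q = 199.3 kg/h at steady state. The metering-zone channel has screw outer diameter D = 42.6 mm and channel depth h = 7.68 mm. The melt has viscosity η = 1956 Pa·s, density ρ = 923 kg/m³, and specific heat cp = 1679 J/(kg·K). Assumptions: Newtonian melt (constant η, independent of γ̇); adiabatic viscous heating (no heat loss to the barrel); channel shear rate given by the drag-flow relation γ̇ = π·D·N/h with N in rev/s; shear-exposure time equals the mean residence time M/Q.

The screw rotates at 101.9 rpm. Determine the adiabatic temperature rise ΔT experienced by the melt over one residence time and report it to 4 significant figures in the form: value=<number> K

value=157.0 K

Q_s = Q / 3600 = 199.3 / 3600 = 0.0553611 kg/s
t_res = M / Q_s = 7.86 ÷ 0.0553611 = 141.977 s
D = 42.6 mm = 0.0426 m;  h = 7.68 mm = 0.00768 m;  N = 101.9 rpm / 60 = 1.69833 rev/s
γ̇ = π·D·N / h = π · 0.0426 · 1.69833 / 0.00768 = 29.5952 s⁻¹
Adiabatic rise: ΔT = η γ̇² t_res / (ρ cp) = 1956·(29.5952)²·141.977 / (923·1679) = 156.956 K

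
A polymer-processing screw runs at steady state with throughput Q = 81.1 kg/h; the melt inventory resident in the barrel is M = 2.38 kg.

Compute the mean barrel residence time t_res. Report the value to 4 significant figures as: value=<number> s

Q_s = Q / 3600 = 81.1 / 3600 = 0.0225278 kg/s
t_res = M / Q_s = 2.38 ÷ 0.0225278 = 105.647 s

value=105.6 s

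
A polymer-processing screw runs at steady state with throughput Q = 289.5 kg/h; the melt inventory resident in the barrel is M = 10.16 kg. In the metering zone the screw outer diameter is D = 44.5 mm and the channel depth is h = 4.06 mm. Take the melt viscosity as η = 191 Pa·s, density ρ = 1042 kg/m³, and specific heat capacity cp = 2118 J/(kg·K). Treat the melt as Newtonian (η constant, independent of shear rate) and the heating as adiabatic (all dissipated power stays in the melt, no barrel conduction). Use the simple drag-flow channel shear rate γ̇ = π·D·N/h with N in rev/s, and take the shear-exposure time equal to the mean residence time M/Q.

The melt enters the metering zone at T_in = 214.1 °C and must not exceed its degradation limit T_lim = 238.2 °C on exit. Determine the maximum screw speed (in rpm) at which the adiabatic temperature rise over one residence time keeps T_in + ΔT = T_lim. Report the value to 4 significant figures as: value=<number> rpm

Convert throughput: Q = 289.5 kg/h = 289.5/3600 = 0.0804167 kg/s
Mean residence time: t_res = M/Q_s = 10.16 kg / 0.0804167 kg/s = 126.342 s
Convert to metres: D = 0.0445 m, h = 0.00406 m
ΔT_a = T_lim − T_in = 238.2 − 214.1 = 24.1 K
γ̇_max² = ΔT_a·ρ·cp/(η·t_res) = 24.1·1042·2118/(191·126.342) = 2204.09 s⁻²
Take the square root: γ̇_max = √(2204.09) = 46.9478 s⁻¹
N_max = γ̇_max·h / (π·D) = 46.9478 · 0.00406 / (π · 0.0445) = 1.36342 rev/s = 81.8055 rpm

value=81.81 rpm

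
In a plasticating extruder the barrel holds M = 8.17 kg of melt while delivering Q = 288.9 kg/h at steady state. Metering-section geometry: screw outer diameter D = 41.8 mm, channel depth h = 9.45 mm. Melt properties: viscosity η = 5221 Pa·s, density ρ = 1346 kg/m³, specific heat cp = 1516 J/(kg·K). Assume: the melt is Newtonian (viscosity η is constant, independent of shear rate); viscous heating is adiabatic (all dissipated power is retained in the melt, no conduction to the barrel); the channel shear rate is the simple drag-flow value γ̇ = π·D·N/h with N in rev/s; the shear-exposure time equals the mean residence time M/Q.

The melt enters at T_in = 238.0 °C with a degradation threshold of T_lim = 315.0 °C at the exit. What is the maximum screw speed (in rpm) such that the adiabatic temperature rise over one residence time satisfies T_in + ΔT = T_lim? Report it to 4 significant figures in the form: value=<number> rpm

value=74.24 rpm

Throughput in SI: Q_s = 288.9 kg/h ÷ 3600 s/h = 0.08025 kg/s
Mean residence time: t_res = M/Q_s = 8.17 kg / 0.08025 kg/s = 101.807 s
Convert to metres: D = 0.0418 m, h = 0.00945 m
ΔT_a = T_lim − T_in = 315.0 °C − 238.0 °C = 77 K
γ̇_max² = ΔT_a·ρ·cp/(η·t_res) = 77·1346·1516/(5221·101.807) = 295.6 s⁻²
Take the square root: γ̇_max = √(295.6) = 17.193 s⁻¹
Solve γ̇ = πDN/h for N: N_max = γ̇_max·h/(π·D) = 17.193 × 0.00945 / (π × 0.0418) = 1.23725 rev/s = 74.2351 rpm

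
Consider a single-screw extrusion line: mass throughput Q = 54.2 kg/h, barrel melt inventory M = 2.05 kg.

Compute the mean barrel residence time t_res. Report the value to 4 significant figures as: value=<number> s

value=136.2 s

Throughput in SI: Q_s = 54.2 kg/h ÷ 3600 s/h = 0.0150556 kg/s
t_res = M / Q_s = 2.05 / 0.0150556 = 136.162 s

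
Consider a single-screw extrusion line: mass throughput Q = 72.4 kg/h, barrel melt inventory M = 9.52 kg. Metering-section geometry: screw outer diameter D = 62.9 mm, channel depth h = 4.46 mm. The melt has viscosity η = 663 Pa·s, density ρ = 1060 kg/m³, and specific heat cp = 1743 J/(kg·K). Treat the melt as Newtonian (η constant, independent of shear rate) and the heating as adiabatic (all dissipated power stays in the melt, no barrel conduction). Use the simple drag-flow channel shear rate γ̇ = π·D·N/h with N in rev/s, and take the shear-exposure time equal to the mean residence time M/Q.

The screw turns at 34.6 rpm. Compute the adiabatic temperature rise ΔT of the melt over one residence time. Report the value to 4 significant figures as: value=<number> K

Throughput in SI: Q_s = 72.4 kg/h ÷ 3600 s/h = 0.0201111 kg/s
Mean residence time: t_res = M/Q_s = 9.52 kg / 0.0201111 kg/s = 473.37 s
Geometry in metres: D = 62.9 mm → 0.0629 m, h = 4.46 mm → 0.00446 m; screw speed N = 34.6 rpm = 0.576667 rev/s
Shear rate: γ̇ = πDN/h = π·0.0629·0.576667/0.00446 = 25.55 s⁻¹
Adiabatic rise: ΔT = η γ̇² t_res / (ρ cp) = 663·(25.55)²·473.37 / (1060·1743) = 110.89 K

value=110.9 K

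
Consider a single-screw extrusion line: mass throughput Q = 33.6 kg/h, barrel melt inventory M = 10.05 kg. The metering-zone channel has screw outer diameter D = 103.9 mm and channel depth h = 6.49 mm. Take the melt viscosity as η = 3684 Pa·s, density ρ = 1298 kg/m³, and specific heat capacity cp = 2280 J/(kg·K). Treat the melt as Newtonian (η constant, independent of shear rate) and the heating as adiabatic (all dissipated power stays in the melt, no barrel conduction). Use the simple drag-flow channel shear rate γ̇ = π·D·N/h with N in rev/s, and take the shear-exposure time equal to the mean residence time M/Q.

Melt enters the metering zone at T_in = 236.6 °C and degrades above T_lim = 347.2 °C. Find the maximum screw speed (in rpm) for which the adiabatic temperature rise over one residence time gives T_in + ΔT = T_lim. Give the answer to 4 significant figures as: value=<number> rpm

Throughput in SI: Q_s = 33.6 kg/h ÷ 3600 s/h = 0.00933333 kg/s
t_res = M / Q_s = 10.05 / 0.00933333 = 1076.79 s
Convert to metres: D = 0.1039 m, h = 0.00649 m
ΔT_a = T_lim − T_in = 347.2 − 236.6 = 110.6 K
γ̇_max² = ΔT_a·ρ·cp/(η·t_res) = 110.6·1298·2280/(3684·1076.79) = 82.5117 s⁻²
γ̇_max = √82.5117 = 9.0836 s⁻¹
Solve γ̇ = πDN/h for N: N_max = γ̇_max·h/(π·D) = 9.0836 × 0.00649 / (π × 0.1039) = 0.180608 rev/s = 10.8365 rpm

value=10.84 rpm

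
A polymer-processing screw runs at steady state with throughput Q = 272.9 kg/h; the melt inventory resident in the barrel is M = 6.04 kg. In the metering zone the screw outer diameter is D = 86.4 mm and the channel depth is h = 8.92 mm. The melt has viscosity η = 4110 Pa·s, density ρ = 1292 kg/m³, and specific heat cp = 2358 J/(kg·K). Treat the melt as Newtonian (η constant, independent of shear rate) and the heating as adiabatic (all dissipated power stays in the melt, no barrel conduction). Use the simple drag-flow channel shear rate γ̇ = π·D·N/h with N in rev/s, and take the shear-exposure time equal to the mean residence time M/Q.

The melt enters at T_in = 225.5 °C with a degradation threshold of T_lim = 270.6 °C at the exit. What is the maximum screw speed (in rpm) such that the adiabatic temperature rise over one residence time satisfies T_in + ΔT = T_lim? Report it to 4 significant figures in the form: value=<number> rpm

value=40.39 rpm

Q_s = Q / 3600 = 272.9 / 3600 = 0.0758056 kg/s
t_res = M / Q_s = 6.04 / 0.0758056 = 79.6775 s
Geometry in SI: D = 86.4 mm → 0.0864 m, h = 8.92 mm → 0.00892 m
Allowable rise: ΔT_a = T_lim − T_in = 270.6 − 225.5 = 45.1 K
γ̇_max² = ΔT_a·ρ·cp/(η·t_res) = 45.1·1292·2358/(4110·79.6775) = 419.571 s⁻²
Take the square root: γ̇_max = √(419.571) = 20.4834 s⁻¹
N_max = γ̇_max h / (πD) = 20.4834·0.00892/(π·0.0864) = 0.673138 rev/s → ×60 = 40.3883 rpm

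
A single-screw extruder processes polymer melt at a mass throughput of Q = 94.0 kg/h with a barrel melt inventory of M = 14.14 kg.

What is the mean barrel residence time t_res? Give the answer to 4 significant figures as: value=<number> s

Throughput in SI: Q_s = 94.0 kg/h ÷ 3600 s/h = 0.0261111 kg/s
t_res = M / Q_s = 14.14 ÷ 0.0261111 = 541.532 s

value=541.5 s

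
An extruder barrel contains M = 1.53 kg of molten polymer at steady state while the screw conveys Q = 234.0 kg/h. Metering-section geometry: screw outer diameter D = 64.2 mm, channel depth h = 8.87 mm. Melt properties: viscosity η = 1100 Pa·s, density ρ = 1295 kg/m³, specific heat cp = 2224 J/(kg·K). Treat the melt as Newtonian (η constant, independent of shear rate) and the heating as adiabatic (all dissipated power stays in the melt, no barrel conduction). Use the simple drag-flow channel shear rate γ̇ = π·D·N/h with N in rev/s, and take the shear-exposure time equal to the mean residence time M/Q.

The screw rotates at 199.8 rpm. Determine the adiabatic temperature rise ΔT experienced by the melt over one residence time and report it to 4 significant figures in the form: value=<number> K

Throughput in SI: Q_s = 234.0 kg/h ÷ 3600 s/h = 0.065 kg/s
t_res = M / Q_s = 1.53 / 0.065 = 23.5385 s
Convert to SI: D = 0.0642 m, h = 0.00887 m, N = 199.8/60 = 3.33 rev/s
Shear rate: γ̇ = πDN/h = π·0.0642·3.33/0.00887 = 75.7191 s⁻¹
ΔT = η·γ̇²·t_res/(ρ·cp) = [1100 × 75.7191² × 23.5385] / [1295 × 2224] = 51.5439 K

value=51.54 K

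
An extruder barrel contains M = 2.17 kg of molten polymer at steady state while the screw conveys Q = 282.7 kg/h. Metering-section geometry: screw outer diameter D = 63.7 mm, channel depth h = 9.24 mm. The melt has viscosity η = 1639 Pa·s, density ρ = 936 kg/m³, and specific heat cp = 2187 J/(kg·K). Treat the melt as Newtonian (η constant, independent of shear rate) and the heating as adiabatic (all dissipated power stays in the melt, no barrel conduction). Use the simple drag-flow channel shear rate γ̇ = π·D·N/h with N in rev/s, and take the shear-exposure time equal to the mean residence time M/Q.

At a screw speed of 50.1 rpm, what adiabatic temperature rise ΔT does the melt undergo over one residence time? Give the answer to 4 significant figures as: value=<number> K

Convert throughput: Q = 282.7 kg/h = 282.7/3600 = 0.0785278 kg/s
t_res = M / Q_s = 2.17 / 0.0785278 = 27.6335 s
Geometry in metres: D = 63.7 mm → 0.0637 m, h = 9.24 mm → 0.00924 m; screw speed N = 50.1 rpm = 0.835 rev/s
γ̇ = π·D·N / h = π · 0.0637 · 0.835 / 0.00924 = 18.0844 s⁻¹
ΔT = η·γ̇²·t_res / (ρ·cp) = 1639 · (18.0844)² · 27.6335 / (936 · 2187) = 7.236 K

value=7.236 K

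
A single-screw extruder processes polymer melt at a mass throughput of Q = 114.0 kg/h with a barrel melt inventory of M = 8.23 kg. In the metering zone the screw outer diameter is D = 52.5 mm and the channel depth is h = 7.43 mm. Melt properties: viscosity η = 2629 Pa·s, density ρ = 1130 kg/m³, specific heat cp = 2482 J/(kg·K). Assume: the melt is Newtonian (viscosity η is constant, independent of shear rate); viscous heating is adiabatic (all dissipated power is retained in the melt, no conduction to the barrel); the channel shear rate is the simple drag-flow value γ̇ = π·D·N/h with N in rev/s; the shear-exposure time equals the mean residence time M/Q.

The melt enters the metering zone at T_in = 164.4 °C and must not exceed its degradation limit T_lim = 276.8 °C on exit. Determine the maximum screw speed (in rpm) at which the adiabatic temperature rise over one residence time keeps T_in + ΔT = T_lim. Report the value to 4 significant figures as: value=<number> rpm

Throughput in SI: Q_s = 114.0 kg/h ÷ 3600 s/h = 0.0316667 kg/s
Mean residence time: t_res = M/Q_s = 8.23 kg / 0.0316667 kg/s = 259.895 s
D = 52.5 mm = 0.0525 m;  h = 7.43 mm = 0.00743 m
ΔT_a = T_lim − T_in = 276.8 °C − 164.4 °C = 112.4 K
Invert ΔT = ηγ̇²t_res/(ρcp) for γ̇: γ̇_max² = ΔT_a ρ cp / (η t_res) = 112.4·1130·2482 / (2629·259.895) = 461.38 s⁻²
γ̇_max = √461.38 = 21.4798 s⁻¹
Solve γ̇ = πDN/h for N: N_max = γ̇_max·h/(π·D) = 21.4798 × 0.00743 / (π × 0.0525) = 0.967629 rev/s = 58.0577 rpm

value=58.06 rpm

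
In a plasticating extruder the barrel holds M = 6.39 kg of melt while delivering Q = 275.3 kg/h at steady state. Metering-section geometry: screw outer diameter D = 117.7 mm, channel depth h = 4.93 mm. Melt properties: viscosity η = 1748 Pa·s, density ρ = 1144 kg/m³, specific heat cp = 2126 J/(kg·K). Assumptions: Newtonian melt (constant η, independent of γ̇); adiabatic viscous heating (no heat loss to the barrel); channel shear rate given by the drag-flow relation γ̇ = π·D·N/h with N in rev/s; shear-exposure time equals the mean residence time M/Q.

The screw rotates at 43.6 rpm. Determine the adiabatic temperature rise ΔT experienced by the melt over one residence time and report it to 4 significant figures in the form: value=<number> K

Q_s = Q / 3600 = 275.3 / 3600 = 0.0764722 kg/s
t_res = M / Q_s = 6.39 / 0.0764722 = 83.5598 s
D = 117.7 mm = 0.1177 m;  h = 4.93 mm = 0.00493 m;  N = 43.6 rpm / 60 = 0.726667 rev/s
Shear rate: γ̇ = πDN/h = π·0.1177·0.726667/0.00493 = 54.5023 s⁻¹
ΔT = η·γ̇²·t_res / (ρ·cp) = 1748 · (54.5023)² · 83.5598 / (1144 · 2126) = 178.393 K

value=178.4 K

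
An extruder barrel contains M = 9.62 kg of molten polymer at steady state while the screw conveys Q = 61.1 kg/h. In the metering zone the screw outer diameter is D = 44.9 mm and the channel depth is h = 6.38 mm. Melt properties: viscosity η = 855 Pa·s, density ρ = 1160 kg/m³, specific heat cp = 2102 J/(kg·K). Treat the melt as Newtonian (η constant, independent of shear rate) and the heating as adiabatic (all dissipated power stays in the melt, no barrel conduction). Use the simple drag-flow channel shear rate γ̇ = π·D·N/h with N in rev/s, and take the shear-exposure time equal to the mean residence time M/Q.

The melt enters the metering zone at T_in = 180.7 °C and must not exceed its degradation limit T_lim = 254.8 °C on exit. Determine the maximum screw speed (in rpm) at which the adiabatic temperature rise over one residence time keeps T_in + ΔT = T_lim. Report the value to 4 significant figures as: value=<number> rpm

value=52.40 rpm

Throughput in SI: Q_s = 61.1 kg/h ÷ 3600 s/h = 0.0169722 kg/s
Mean residence time: t_res = M/Q_s = 9.62 kg / 0.0169722 kg/s = 566.809 s
Geometry in SI: D = 44.9 mm → 0.0449 m, h = 6.38 mm → 0.00638 m
Allowable rise: ΔT_a = T_lim − T_in = 254.8 − 180.7 = 74.1 K
Invert ΔT = ηγ̇²t_res/(ρcp) for γ̇: γ̇_max² = ΔT_a ρ cp / (η t_res) = 74.1·1160·2102 / (855·566.809) = 372.826 s⁻²
γ̇_max = sqrt(372.826) = 19.3087 s⁻¹
N_max = γ̇_max·h / (π·D) = 19.3087 · 0.00638 / (π · 0.0449) = 0.873329 rev/s = 52.3997 rpm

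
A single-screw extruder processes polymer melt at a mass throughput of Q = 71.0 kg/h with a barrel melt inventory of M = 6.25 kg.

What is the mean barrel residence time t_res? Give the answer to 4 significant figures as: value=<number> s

Throughput in SI: Q_s = 71.0 kg/h ÷ 3600 s/h = 0.0197222 kg/s
t_res = M / Q_s = 6.25 ÷ 0.0197222 = 316.901 s

value=316.9 s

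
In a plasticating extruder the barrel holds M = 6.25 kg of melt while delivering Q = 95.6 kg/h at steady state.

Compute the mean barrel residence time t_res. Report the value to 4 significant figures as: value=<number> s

Q_s = Q / 3600 = 95.6 / 3600 = 0.0265556 kg/s
t_res = M / Q_s = 6.25 / 0.0265556 = 235.356 s

value=235.4 s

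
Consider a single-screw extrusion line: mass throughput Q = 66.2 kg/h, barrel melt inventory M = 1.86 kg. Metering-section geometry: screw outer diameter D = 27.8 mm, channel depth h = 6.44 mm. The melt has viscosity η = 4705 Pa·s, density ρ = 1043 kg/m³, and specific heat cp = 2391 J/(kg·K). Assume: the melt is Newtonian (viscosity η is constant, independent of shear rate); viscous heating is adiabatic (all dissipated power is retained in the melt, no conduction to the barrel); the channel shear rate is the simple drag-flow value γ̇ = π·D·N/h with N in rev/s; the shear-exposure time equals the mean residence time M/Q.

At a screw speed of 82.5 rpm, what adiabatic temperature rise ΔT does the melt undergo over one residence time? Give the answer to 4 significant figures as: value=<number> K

value=66.36 K

Q_s = Q / 3600 = 66.2 / 3600 = 0.0183889 kg/s
Mean residence time: t_res = M/Q_s = 1.86 kg / 0.0183889 kg/s = 101.148 s
D = 27.8 mm = 0.0278 m;  h = 6.44 mm = 0.00644 m;  N = 82.5 rpm / 60 = 1.375 rev/s
γ̇ = π·D·N / h = π · 0.0278 · 1.375 / 0.00644 = 18.6471 s⁻¹
ΔT = η·γ̇²·t_res / (ρ·cp) = 4705 · (18.6471)² · 101.148 / (1043 · 2391) = 66.3554 K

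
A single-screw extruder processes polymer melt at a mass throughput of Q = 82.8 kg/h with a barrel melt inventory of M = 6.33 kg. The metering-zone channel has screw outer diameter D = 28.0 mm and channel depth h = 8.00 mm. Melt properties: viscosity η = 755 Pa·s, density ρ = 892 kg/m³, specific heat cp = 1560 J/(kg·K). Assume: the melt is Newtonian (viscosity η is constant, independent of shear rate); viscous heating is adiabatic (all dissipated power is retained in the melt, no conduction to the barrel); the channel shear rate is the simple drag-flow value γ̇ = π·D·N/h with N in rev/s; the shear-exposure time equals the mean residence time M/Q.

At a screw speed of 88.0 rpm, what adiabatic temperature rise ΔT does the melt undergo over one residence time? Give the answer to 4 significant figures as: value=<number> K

value=38.84 K

Q_s = Q / 3600 = 82.8 / 3600 = 0.023 kg/s
t_res = M / Q_s = 6.33 / 0.023 = 275.217 s
Convert to SI: D = 0.028 m, h = 0.008 m, N = 88.0/60 = 1.46667 rev/s
γ̇ = π D N / h = (π)(0.028)(1.46667) / 0.008 = 16.1268 s⁻¹
ΔT = η·γ̇²·t_res/(ρ·cp) = [755 × 16.1268² × 275.217] / [892 × 1560] = 38.8358 K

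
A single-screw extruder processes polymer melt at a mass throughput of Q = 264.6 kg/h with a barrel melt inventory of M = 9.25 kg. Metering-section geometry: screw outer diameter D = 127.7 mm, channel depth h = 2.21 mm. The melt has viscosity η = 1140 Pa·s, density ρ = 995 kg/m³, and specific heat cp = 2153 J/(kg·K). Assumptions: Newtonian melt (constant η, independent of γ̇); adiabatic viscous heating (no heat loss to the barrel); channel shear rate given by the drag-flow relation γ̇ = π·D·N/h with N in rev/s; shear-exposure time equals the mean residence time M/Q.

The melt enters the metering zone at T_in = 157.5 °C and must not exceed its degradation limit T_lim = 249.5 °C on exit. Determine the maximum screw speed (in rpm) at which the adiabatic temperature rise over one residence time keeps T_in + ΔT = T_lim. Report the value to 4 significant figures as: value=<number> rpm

Throughput in SI: Q_s = 264.6 kg/h ÷ 3600 s/h = 0.0735 kg/s
t_res = M / Q_s = 9.25 / 0.0735 = 125.85 s
Convert to metres: D = 0.1277 m, h = 0.00221 m
ΔT_a = T_lim − T_in = 249.5 °C − 157.5 °C = 92 K
γ̇_max² = ΔT_a·ρ·cp/(η·t_res) = 92·995·2153/(1140·125.85) = 1373.71 s⁻²
γ̇_max = √1373.71 = 37.0636 s⁻¹
N_max = γ̇_max h / (πD) = 37.0636·0.00221/(π·0.1277) = 0.204173 rev/s → ×60 = 12.2504 rpm

value=12.25 rpm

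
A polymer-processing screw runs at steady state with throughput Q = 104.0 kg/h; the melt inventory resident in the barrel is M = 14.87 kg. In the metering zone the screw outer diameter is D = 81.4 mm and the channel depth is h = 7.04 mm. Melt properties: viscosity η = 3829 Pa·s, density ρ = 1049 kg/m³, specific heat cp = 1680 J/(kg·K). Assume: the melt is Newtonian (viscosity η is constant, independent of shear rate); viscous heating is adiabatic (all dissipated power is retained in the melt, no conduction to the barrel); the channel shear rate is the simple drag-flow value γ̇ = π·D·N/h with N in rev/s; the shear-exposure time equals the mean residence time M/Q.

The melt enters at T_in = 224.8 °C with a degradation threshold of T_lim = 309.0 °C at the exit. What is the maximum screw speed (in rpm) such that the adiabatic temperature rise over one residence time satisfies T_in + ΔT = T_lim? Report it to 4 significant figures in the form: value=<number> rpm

Throughput in SI: Q_s = 104.0 kg/h ÷ 3600 s/h = 0.0288889 kg/s
Mean residence time: t_res = M/Q_s = 14.87 kg / 0.0288889 kg/s = 514.731 s
Geometry in SI: D = 81.4 mm → 0.0814 m, h = 7.04 mm → 0.00704 m
ΔT_a = T_lim − T_in = 309.0 − 224.8 = 84.2 K
γ̇_max² = ΔT_a·ρ·cp/(η·t_res) = 84.2·1049·1680/(3829·514.731) = 75.289 s⁻²
γ̇_max = √75.289 = 8.67692 s⁻¹
Solve γ̇ = πDN/h for N: N_max = γ̇_max·h/(π·D) = 8.67692 × 0.00704 / (π × 0.0814) = 0.238871 rev/s = 14.3323 rpm

value=14.33 rpm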